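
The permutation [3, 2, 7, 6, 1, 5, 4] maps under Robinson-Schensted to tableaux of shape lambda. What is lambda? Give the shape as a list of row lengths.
[2, 2, 2, 1]

Row-insert each entry into an empty tableau.

After inserting 3: P = [[3]].
After inserting 2: P = [[2], [3]].
After inserting 7: P = [[2, 7], [3]].
After inserting 6: P = [[2, 6], [3, 7]].
After inserting 1: P = [[1, 6], [2, 7], [3]].
After inserting 5: P = [[1, 5], [2, 6], [3, 7]].
After inserting 4: P = [[1, 4], [2, 5], [3, 6], [7]].

The final insertion tableau P = [[1, 4], [2, 5], [3, 6], [7]] has shape [2, 2, 2, 1].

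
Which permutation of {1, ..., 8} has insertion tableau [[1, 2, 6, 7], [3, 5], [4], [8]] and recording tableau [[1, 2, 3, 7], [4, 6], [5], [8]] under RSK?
4 5 8 6 1 3 7 2

Reverse RSK: for i = n, n-1, ..., 1, locate i in Q, remove the corresponding corner cell from P, and reverse-bump its entry up through P; the value ejected from row 1 is w(i).

So w = 4 5 8 6 1 3 7 2.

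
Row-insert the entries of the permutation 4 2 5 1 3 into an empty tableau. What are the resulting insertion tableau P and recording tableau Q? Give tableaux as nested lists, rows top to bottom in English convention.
Insert each entry of the permutation into P by Schensted row insertion, recording in Q the position of each new cell.

After inserting 4: P = [[4]].
After inserting 2: P = [[2], [4]].
After inserting 5: P = [[2, 5], [4]].
After inserting 1: P = [[1, 5], [2], [4]].
After inserting 3: P = [[1, 3], [2, 5], [4]].

So P = [[1, 3], [2, 5], [4]], Q = [[1, 3], [2, 5], [4]].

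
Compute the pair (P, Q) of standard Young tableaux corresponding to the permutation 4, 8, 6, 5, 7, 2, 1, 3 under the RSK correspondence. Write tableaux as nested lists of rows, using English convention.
Insert each entry of the permutation into P by Schensted row insertion, recording in Q the position of each new cell.

After inserting 4: P = [[4]].
After inserting 8: P = [[4, 8]].
After inserting 6: P = [[4, 6], [8]].
After inserting 5: P = [[4, 5], [6], [8]].
After inserting 7: P = [[4, 5, 7], [6], [8]].
After inserting 2: P = [[2, 5, 7], [4], [6], [8]].
After inserting 1: P = [[1, 5, 7], [2], [4], [6], [8]].
After inserting 3: P = [[1, 3, 7], [2, 5], [4], [6], [8]].

So P = [[1, 3, 7], [2, 5], [4], [6], [8]], Q = [[1, 2, 5], [3, 8], [4], [6], [7]].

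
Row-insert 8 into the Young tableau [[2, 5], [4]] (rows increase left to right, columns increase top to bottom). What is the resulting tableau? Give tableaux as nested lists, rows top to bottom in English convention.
[[2, 5, 8], [4]]

8 is larger than every entry of row 1, so it is appended to row 1. The new tableau is [[2, 5, 8], [4]].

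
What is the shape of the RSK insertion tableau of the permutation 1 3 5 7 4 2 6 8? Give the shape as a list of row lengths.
Row-insert each entry into an empty tableau.

After inserting 1: P = [[1]].
After inserting 3: P = [[1, 3]].
After inserting 5: P = [[1, 3, 5]].
After inserting 7: P = [[1, 3, 5, 7]].
After inserting 4: P = [[1, 3, 4, 7], [5]].
After inserting 2: P = [[1, 2, 4, 7], [3], [5]].
After inserting 6: P = [[1, 2, 4, 6], [3, 7], [5]].
After inserting 8: P = [[1, 2, 4, 6, 8], [3, 7], [5]].

The final insertion tableau P = [[1, 2, 4, 6, 8], [3, 7], [5]] has shape [5, 2, 1].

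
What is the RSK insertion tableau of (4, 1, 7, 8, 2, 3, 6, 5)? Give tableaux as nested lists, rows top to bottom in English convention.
Insert 4: appended to row 1. P = [[4]].
Insert 1: 1 bumps 4 from row 1; 4 starts row 2. P = [[1], [4]].
Insert 7: appended to row 1. P = [[1, 7], [4]].
Insert 8: appended to row 1. P = [[1, 7, 8], [4]].
Insert 2: 2 bumps 7 from row 1; 7 appends to row 2. P = [[1, 2, 8], [4, 7]].
Insert 3: 3 bumps 8 from row 1; 8 appends to row 2. P = [[1, 2, 3], [4, 7, 8]].
Insert 6: appended to row 1. P = [[1, 2, 3, 6], [4, 7, 8]].
Insert 5: 5 bumps 6 from row 1; 6 bumps 7 from row 2; 7 starts row 3. P = [[1, 2, 3, 5], [4, 6, 8], [7]].

So P = [[1, 2, 3, 5], [4, 6, 8], [7]].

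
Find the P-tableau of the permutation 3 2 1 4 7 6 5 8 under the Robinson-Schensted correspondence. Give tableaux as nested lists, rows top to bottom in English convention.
Insert 3: appended to row 1. P = [[3]].
Insert 2: 2 bumps 3 from row 1; 3 starts row 2. P = [[2], [3]].
Insert 1: 1 bumps 2 from row 1; 2 bumps 3 from row 2; 3 starts row 3. P = [[1], [2], [3]].
Insert 4: appended to row 1. P = [[1, 4], [2], [3]].
Insert 7: appended to row 1. P = [[1, 4, 7], [2], [3]].
Insert 6: 6 bumps 7 from row 1; 7 appends to row 2. P = [[1, 4, 6], [2, 7], [3]].
Insert 5: 5 bumps 6 from row 1; 6 bumps 7 from row 2; 7 appends to row 3. P = [[1, 4, 5], [2, 6], [3, 7]].
Insert 8: appended to row 1. P = [[1, 4, 5, 8], [2, 6], [3, 7]].

So P = [[1, 4, 5, 8], [2, 6], [3, 7]].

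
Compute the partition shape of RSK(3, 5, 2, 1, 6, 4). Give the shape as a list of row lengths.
[3, 2, 1]

Row-insert each entry into an empty tableau.

After inserting 3: P = [[3]].
After inserting 5: P = [[3, 5]].
After inserting 2: P = [[2, 5], [3]].
After inserting 1: P = [[1, 5], [2], [3]].
After inserting 6: P = [[1, 5, 6], [2], [3]].
After inserting 4: P = [[1, 4, 6], [2, 5], [3]].

The final insertion tableau P = [[1, 4, 6], [2, 5], [3]] has shape [3, 2, 1].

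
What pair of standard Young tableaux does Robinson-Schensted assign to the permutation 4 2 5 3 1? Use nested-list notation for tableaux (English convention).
Insert each entry of the permutation into P by Schensted row insertion, recording in Q the position of each new cell.

Insert 4: appended to row 1. P = [[4]].
Insert 2: 2 bumps 4 from row 1; 4 starts row 2. P = [[2], [4]].
Insert 5: appended to row 1. P = [[2, 5], [4]].
Insert 3: 3 bumps 5 from row 1; 5 appends to row 2. P = [[2, 3], [4, 5]].
Insert 1: 1 bumps 2 from row 1; 2 bumps 4 from row 2; 4 starts row 3. P = [[1, 3], [2, 5], [4]].

So P = [[1, 3], [2, 5], [4]], Q = [[1, 3], [2, 4], [5]].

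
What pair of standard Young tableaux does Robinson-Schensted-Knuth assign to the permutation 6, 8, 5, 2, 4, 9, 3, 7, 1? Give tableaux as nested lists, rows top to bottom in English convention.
P = [[1, 3, 7], [2, 8, 9], [4], [5], [6]], Q = [[1, 2, 6], [3, 5, 8], [4], [7], [9]]

Insert each entry of the permutation into P by Schensted row insertion, recording in Q the position of each new cell.

Insert 6: appended to row 1. P = [[6]].
Insert 8: appended to row 1. P = [[6, 8]].
Insert 5: 5 bumps 6 from row 1; 6 starts row 2. P = [[5, 8], [6]].
Insert 2: 2 bumps 5 from row 1; 5 bumps 6 from row 2; 6 starts row 3. P = [[2, 8], [5], [6]].
Insert 4: 4 bumps 8 from row 1; 8 appends to row 2. P = [[2, 4], [5, 8], [6]].
Insert 9: appended to row 1. P = [[2, 4, 9], [5, 8], [6]].
Insert 3: 3 bumps 4 from row 1; 4 bumps 5 from row 2; 5 bumps 6 from row 3; 6 starts row 4. P = [[2, 3, 9], [4, 8], [5], [6]].
Insert 7: 7 bumps 9 from row 1; 9 appends to row 2. P = [[2, 3, 7], [4, 8, 9], [5], [6]].
Insert 1: 1 bumps 2 from row 1; 2 bumps 4 from row 2; 4 bumps 5 from row 3; 5 bumps 6 from row 4; 6 starts row 5. P = [[1, 3, 7], [2, 8, 9], [4], [5], [6]].

So P = [[1, 3, 7], [2, 8, 9], [4], [5], [6]], Q = [[1, 2, 6], [3, 5, 8], [4], [7], [9]].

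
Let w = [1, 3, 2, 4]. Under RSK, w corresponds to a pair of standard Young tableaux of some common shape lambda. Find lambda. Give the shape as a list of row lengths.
[3, 1]

Row-insert each entry into an empty tableau.

After inserting 1: P = [[1]].
After inserting 3: P = [[1, 3]].
After inserting 2: P = [[1, 2], [3]].
After inserting 4: P = [[1, 2, 4], [3]].

The final insertion tableau P = [[1, 2, 4], [3]] has shape [3, 1].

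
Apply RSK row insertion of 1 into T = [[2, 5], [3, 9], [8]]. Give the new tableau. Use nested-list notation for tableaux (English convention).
In row 1, 1 replaces 2 (the leftmost entry greater than 1); 2 is bumped to row 2. In row 2, 2 replaces 3 (the leftmost entry greater than 2); 3 is bumped to row 3. In row 3, 3 replaces 8 (the leftmost entry greater than 3); 8 is bumped to row 4. 8 starts a new row 4. The new tableau is [[1, 5], [2, 9], [3], [8]].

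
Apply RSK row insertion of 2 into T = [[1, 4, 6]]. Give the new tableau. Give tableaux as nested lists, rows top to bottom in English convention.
[[1, 2, 6], [4]]

In row 1, 2 replaces 4 (the leftmost entry greater than 2); 4 is bumped to row 2. 4 starts a new row 2. The new tableau is [[1, 2, 6], [4]].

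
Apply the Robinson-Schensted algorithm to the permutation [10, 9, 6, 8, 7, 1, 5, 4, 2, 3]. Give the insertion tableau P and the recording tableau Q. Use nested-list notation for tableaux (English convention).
P = [[1, 2, 3], [4, 7], [5], [6], [8], [9], [10]], Q = [[1, 4, 10], [2, 7], [3], [5], [6], [8], [9]]

Insert each entry of the permutation into P by Schensted row insertion, recording in Q the position of each new cell.

Insert 10: appended to row 1. P = [[10]].
Insert 9: 9 bumps 10 from row 1; 10 starts row 2. P = [[9], [10]].
Insert 6: 6 bumps 9 from row 1; 9 bumps 10 from row 2; 10 starts row 3. P = [[6], [9], [10]].
Insert 8: appended to row 1. P = [[6, 8], [9], [10]].
Insert 7: 7 bumps 8 from row 1; 8 bumps 9 from row 2; 9 bumps 10 from row 3; 10 starts row 4. P = [[6, 7], [8], [9], [10]].
Insert 1: 1 bumps 6 from row 1; 6 bumps 8 from row 2; 8 bumps 9 from row 3; 9 bumps 10 from row 4; 10 starts row 5. P = [[1, 7], [6], [8], [9], [10]].
Insert 5: 5 bumps 7 from row 1; 7 appends to row 2. P = [[1, 5], [6, 7], [8], [9], [10]].
Insert 4: 4 bumps 5 from row 1; 5 bumps 6 from row 2; 6 bumps 8 from row 3; 8 bumps 9 from row 4; 9 bumps 10 from row 5; 10 starts row 6. P = [[1, 4], [5, 7], [6], [8], [9], [10]].
Insert 2: 2 bumps 4 from row 1; 4 bumps 5 from row 2; 5 bumps 6 from row 3; 6 bumps 8 from row 4; 8 bumps 9 from row 5; 9 bumps 10 from row 6; 10 starts row 7. P = [[1, 2], [4, 7], [5], [6], [8], [9], [10]].
Insert 3: appended to row 1. P = [[1, 2, 3], [4, 7], [5], [6], [8], [9], [10]].

So P = [[1, 2, 3], [4, 7], [5], [6], [8], [9], [10]], Q = [[1, 4, 10], [2, 7], [3], [5], [6], [8], [9]].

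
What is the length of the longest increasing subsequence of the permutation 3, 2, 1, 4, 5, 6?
4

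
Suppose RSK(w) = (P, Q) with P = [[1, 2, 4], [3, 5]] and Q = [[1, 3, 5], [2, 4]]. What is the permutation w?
Reverse the RSK construction: for i from n down to 1, find the cell of Q containing i, remove the entry at that cell from P, and reverse-bump it up through P; the value ejected from row 1 is w(i).

Step i=5: Q has 5 at row 1, column 3; remove that cell from P, ejecting 4. So w(5) = 4. P is now [[1, 2], [3, 5]].
Step i=4: Q has 4 at row 2, column 2; remove 5 from row 2 of P and reverse-bump: 5 enters row 1 and ejects 2. So w(4) = 2. P is now [[1, 5], [3]].
Step i=3: Q has 3 at row 1, column 2; remove that cell from P, ejecting 5. So w(3) = 5. P is now [[1], [3]].
Step i=2: Q has 2 at row 2, column 1; remove 3 from row 2 of P and reverse-bump: 3 enters row 1 and ejects 1. So w(2) = 1. P is now [[3]].
Step i=1: Q has 1 at row 1, column 1; remove that cell from P, ejecting 3. So w(1) = 3. P is now [].

So w = 3 1 5 2 4.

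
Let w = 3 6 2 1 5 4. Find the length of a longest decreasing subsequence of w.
3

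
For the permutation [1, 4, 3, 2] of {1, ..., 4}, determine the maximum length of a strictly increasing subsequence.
2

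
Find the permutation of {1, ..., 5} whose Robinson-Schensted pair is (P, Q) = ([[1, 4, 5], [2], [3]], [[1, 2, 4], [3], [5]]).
3 4 2 5 1

Reverse the RSK construction: for i from n down to 1, find the cell of Q containing i, remove the entry at that cell from P, and reverse-bump it up through P; the value ejected from row 1 is w(i).

Step i=5: Q has 5 at row 3, column 1; remove 3 from row 3 of P and reverse-bump: 3 enters row 2 and ejects 2; 2 enters row 1 and ejects 1. So w(5) = 1. P is now [[2, 4, 5], [3]].
Step i=4: Q has 4 at row 1, column 3; remove that cell from P, ejecting 5. So w(4) = 5. P is now [[2, 4], [3]].
Step i=3: Q has 3 at row 2, column 1; remove 3 from row 2 of P and reverse-bump: 3 enters row 1 and ejects 2. So w(3) = 2. P is now [[3, 4]].
Step i=2: Q has 2 at row 1, column 2; remove that cell from P, ejecting 4. So w(2) = 4. P is now [[3]].
Step i=1: Q has 1 at row 1, column 1; remove that cell from P, ejecting 3. So w(1) = 3. P is now [].

So w = 3 4 2 5 1.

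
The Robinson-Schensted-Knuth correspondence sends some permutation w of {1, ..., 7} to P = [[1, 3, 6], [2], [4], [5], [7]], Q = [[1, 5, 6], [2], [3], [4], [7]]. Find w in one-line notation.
Reverse the RSK construction: for i from n down to 1, find the cell of Q containing i, remove the entry at that cell from P, and reverse-bump it up through P; the value ejected from row 1 is w(i).

Step i=7: Q has 7 at row 5, column 1; remove 7 from row 5 of P and reverse-bump: 7 enters row 4 and ejects 5; 5 enters row 3 and ejects 4; 4 enters row 2 and ejects 2; 2 enters row 1 and ejects 1. So w(7) = 1. P is now [[2, 3, 6], [4], [5], [7]].
Step i=6: Q has 6 at row 1, column 3; remove that cell from P, ejecting 6. So w(6) = 6. P is now [[2, 3], [4], [5], [7]].
Step i=5: Q has 5 at row 1, column 2; remove that cell from P, ejecting 3. So w(5) = 3. P is now [[2], [4], [5], [7]].
Step i=4: Q has 4 at row 4, column 1; remove 7 from row 4 of P and reverse-bump: 7 enters row 3 and ejects 5; 5 enters row 2 and ejects 4; 4 enters row 1 and ejects 2. So w(4) = 2. P is now [[4], [5], [7]].
Step i=3: Q has 3 at row 3, column 1; remove 7 from row 3 of P and reverse-bump: 7 enters row 2 and ejects 5; 5 enters row 1 and ejects 4. So w(3) = 4. P is now [[5], [7]].
Step i=2: Q has 2 at row 2, column 1; remove 7 from row 2 of P and reverse-bump: 7 enters row 1 and ejects 5. So w(2) = 5. P is now [[7]].
Step i=1: Q has 1 at row 1, column 1; remove that cell from P, ejecting 7. So w(1) = 7. P is now [].

So w = 7 5 4 2 3 6 1.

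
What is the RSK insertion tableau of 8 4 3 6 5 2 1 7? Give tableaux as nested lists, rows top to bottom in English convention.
P = [[1, 5, 7], [2, 6], [3], [4], [8]]

Insert 8: appended to row 1. P = [[8]].
Insert 4: 4 bumps 8 from row 1; 8 starts row 2. P = [[4], [8]].
Insert 3: 3 bumps 4 from row 1; 4 bumps 8 from row 2; 8 starts row 3. P = [[3], [4], [8]].
Insert 6: appended to row 1. P = [[3, 6], [4], [8]].
Insert 5: 5 bumps 6 from row 1; 6 appends to row 2. P = [[3, 5], [4, 6], [8]].
Insert 2: 2 bumps 3 from row 1; 3 bumps 4 from row 2; 4 bumps 8 from row 3; 8 starts row 4. P = [[2, 5], [3, 6], [4], [8]].
Insert 1: 1 bumps 2 from row 1; 2 bumps 3 from row 2; 3 bumps 4 from row 3; 4 bumps 8 from row 4; 8 starts row 5. P = [[1, 5], [2, 6], [3], [4], [8]].
Insert 7: appended to row 1. P = [[1, 5, 7], [2, 6], [3], [4], [8]].

So P = [[1, 5, 7], [2, 6], [3], [4], [8]].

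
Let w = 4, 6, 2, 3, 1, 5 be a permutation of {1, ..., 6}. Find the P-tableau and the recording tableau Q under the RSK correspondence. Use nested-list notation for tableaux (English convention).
P = [[1, 3, 5], [2, 6], [4]], Q = [[1, 2, 6], [3, 4], [5]]

Insert each entry of the permutation into P by Schensted row insertion, recording in Q the position of each new cell.

After inserting 4: P = [[4]].
After inserting 6: P = [[4, 6]].
After inserting 2: P = [[2, 6], [4]].
After inserting 3: P = [[2, 3], [4, 6]].
After inserting 1: P = [[1, 3], [2, 6], [4]].
After inserting 5: P = [[1, 3, 5], [2, 6], [4]].

So P = [[1, 3, 5], [2, 6], [4]], Q = [[1, 2, 6], [3, 4], [5]].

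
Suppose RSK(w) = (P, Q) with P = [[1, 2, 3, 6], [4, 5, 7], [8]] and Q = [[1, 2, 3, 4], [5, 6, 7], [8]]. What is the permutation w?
1 4 5 8 2 3 7 6

Reverse the RSK construction: for i from n down to 1, find the cell of Q containing i, remove the entry at that cell from P, and reverse-bump it up through P; the value ejected from row 1 is w(i).

Step i=8: Q has 8 at row 3, column 1; remove 8 from row 3 of P and reverse-bump: 8 enters row 2 and ejects 7; 7 enters row 1 and ejects 6. So w(8) = 6. P is now [[1, 2, 3, 7], [4, 5, 8]].
Step i=7: Q has 7 at row 2, column 3; remove 8 from row 2 of P and reverse-bump: 8 enters row 1 and ejects 7. So w(7) = 7. P is now [[1, 2, 3, 8], [4, 5]].
Step i=6: Q has 6 at row 2, column 2; remove 5 from row 2 of P and reverse-bump: 5 enters row 1 and ejects 3. So w(6) = 3. P is now [[1, 2, 5, 8], [4]].
Step i=5: Q has 5 at row 2, column 1; remove 4 from row 2 of P and reverse-bump: 4 enters row 1 and ejects 2. So w(5) = 2. P is now [[1, 4, 5, 8]].
Step i=4: Q has 4 at row 1, column 4; remove that cell from P, ejecting 8. So w(4) = 8. P is now [[1, 4, 5]].
Step i=3: Q has 3 at row 1, column 3; remove that cell from P, ejecting 5. So w(3) = 5. P is now [[1, 4]].
Step i=2: Q has 2 at row 1, column 2; remove that cell from P, ejecting 4. So w(2) = 4. P is now [[1]].
Step i=1: Q has 1 at row 1, column 1; remove that cell from P, ejecting 1. So w(1) = 1. P is now [].

So w = 1 4 5 8 2 3 7 6.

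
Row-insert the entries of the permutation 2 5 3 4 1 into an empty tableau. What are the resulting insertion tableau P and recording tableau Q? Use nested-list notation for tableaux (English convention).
P = [[1, 3, 4], [2], [5]], Q = [[1, 2, 4], [3], [5]]

Insert each entry of the permutation into P by Schensted row insertion, recording in Q the position of each new cell.

Insert 2: appended to row 1. P = [[2]], Q = [[1]].
Insert 5: appended to row 1. P = [[2, 5]], Q = [[1, 2]].
Insert 3: 3 bumps 5 from row 1; 5 starts row 2. P = [[2, 3], [5]], Q = [[1, 2], [3]].
Insert 4: appended to row 1. P = [[2, 3, 4], [5]], Q = [[1, 2, 4], [3]].
Insert 1: 1 bumps 2 from row 1; 2 bumps 5 from row 2; 5 starts row 3. P = [[1, 3, 4], [2], [5]], Q = [[1, 2, 4], [3], [5]].

So P = [[1, 3, 4], [2], [5]], Q = [[1, 2, 4], [3], [5]].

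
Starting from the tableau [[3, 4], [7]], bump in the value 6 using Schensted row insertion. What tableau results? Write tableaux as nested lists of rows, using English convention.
[[3, 4, 6], [7]]

6 is larger than every entry of row 1, so it is appended to row 1. The new tableau is [[3, 4, 6], [7]].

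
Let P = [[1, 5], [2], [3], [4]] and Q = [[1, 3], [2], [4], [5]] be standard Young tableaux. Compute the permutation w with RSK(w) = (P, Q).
4 3 5 2 1

Reverse RSK: for i = n, n-1, ..., 1, locate i in Q, remove the corresponding corner cell from P, and reverse-bump its entry up through P; the value ejected from row 1 is w(i).

So w = 4 3 5 2 1.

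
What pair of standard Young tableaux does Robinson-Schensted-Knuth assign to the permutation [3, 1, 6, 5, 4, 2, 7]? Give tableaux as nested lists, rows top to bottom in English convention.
Insert each entry of the permutation into P by Schensted row insertion, recording in Q the position of each new cell.

After inserting 3: P = [[3]].
After inserting 1: P = [[1], [3]].
After inserting 6: P = [[1, 6], [3]].
After inserting 5: P = [[1, 5], [3, 6]].
After inserting 4: P = [[1, 4], [3, 5], [6]].
After inserting 2: P = [[1, 2], [3, 4], [5], [6]].
After inserting 7: P = [[1, 2, 7], [3, 4], [5], [6]].

So P = [[1, 2, 7], [3, 4], [5], [6]], Q = [[1, 3, 7], [2, 4], [5], [6]].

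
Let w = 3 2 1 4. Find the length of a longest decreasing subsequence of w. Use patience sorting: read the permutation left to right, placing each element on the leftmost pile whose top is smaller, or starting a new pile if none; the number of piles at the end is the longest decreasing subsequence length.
3: new pile. tops = [3]
2: new pile. tops = [3, 2]
1: new pile. tops = [3, 2, 1]
4: onto pile 1 (replacing 3). tops = [4, 2, 1]

3 piles, so the longest decreasing subsequence has length 3.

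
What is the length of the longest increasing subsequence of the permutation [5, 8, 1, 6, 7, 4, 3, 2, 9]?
4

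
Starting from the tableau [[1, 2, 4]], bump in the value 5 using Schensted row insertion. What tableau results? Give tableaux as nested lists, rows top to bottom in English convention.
[[1, 2, 4, 5]]

5 is larger than every entry of row 1, so it is appended to row 1. The new tableau is [[1, 2, 4, 5]].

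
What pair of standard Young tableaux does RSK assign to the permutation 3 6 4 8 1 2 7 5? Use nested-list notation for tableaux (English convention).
P = [[1, 2, 5], [3, 4, 7], [6, 8]], Q = [[1, 2, 4], [3, 6, 7], [5, 8]]

Insert each entry of the permutation into P by Schensted row insertion, recording in Q the position of each new cell.

Insert 3: appended to row 1. P = [[3]].
Insert 6: appended to row 1. P = [[3, 6]].
Insert 4: 4 bumps 6 from row 1; 6 starts row 2. P = [[3, 4], [6]].
Insert 8: appended to row 1. P = [[3, 4, 8], [6]].
Insert 1: 1 bumps 3 from row 1; 3 bumps 6 from row 2; 6 starts row 3. P = [[1, 4, 8], [3], [6]].
Insert 2: 2 bumps 4 from row 1; 4 appends to row 2. P = [[1, 2, 8], [3, 4], [6]].
Insert 7: 7 bumps 8 from row 1; 8 appends to row 2. P = [[1, 2, 7], [3, 4, 8], [6]].
Insert 5: 5 bumps 7 from row 1; 7 bumps 8 from row 2; 8 appends to row 3. P = [[1, 2, 5], [3, 4, 7], [6, 8]].

So P = [[1, 2, 5], [3, 4, 7], [6, 8]], Q = [[1, 2, 4], [3, 6, 7], [5, 8]].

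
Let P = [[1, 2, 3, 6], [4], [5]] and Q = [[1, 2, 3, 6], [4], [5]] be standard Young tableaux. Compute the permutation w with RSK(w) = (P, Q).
Reverse the RSK construction: for i from n down to 1, find the cell of Q containing i, remove the entry at that cell from P, and reverse-bump it up through P; the value ejected from row 1 is w(i).

Step i=6: Q has 6 at row 1, column 4; remove that cell from P, ejecting 6. So w(6) = 6. P is now [[1, 2, 3], [4], [5]].
Step i=5: Q has 5 at row 3, column 1; remove 5 from row 3 of P and reverse-bump: 5 enters row 2 and ejects 4; 4 enters row 1 and ejects 3. So w(5) = 3. P is now [[1, 2, 4], [5]].
Step i=4: Q has 4 at row 2, column 1; remove 5 from row 2 of P and reverse-bump: 5 enters row 1 and ejects 4. So w(4) = 4. P is now [[1, 2, 5]].
Step i=3: Q has 3 at row 1, column 3; remove that cell from P, ejecting 5. So w(3) = 5. P is now [[1, 2]].
Step i=2: Q has 2 at row 1, column 2; remove that cell from P, ejecting 2. So w(2) = 2. P is now [[1]].
Step i=1: Q has 1 at row 1, column 1; remove that cell from P, ejecting 1. So w(1) = 1. P is now [].

So w = 1 2 5 4 3 6.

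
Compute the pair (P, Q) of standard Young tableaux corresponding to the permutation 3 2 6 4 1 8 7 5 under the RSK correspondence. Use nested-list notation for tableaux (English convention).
Insert each entry of the permutation into P by Schensted row insertion, recording in Q the position of each new cell.

Insert 3: appended to row 1. P = [[3]].
Insert 2: 2 bumps 3 from row 1; 3 starts row 2. P = [[2], [3]].
Insert 6: appended to row 1. P = [[2, 6], [3]].
Insert 4: 4 bumps 6 from row 1; 6 appends to row 2. P = [[2, 4], [3, 6]].
Insert 1: 1 bumps 2 from row 1; 2 bumps 3 from row 2; 3 starts row 3. P = [[1, 4], [2, 6], [3]].
Insert 8: appended to row 1. P = [[1, 4, 8], [2, 6], [3]].
Insert 7: 7 bumps 8 from row 1; 8 appends to row 2. P = [[1, 4, 7], [2, 6, 8], [3]].
Insert 5: 5 bumps 7 from row 1; 7 bumps 8 from row 2; 8 appends to row 3. P = [[1, 4, 5], [2, 6, 7], [3, 8]].

So P = [[1, 4, 5], [2, 6, 7], [3, 8]], Q = [[1, 3, 6], [2, 4, 7], [5, 8]].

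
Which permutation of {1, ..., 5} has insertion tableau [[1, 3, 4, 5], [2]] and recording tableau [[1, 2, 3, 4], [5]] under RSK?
2 3 4 5 1

Reverse the RSK construction: for i from n down to 1, find the cell of Q containing i, remove the entry at that cell from P, and reverse-bump it up through P; the value ejected from row 1 is w(i).

Step i=5: Q has 5 at row 2, column 1; remove 2 from row 2 of P and reverse-bump: 2 enters row 1 and ejects 1. So w(5) = 1. P is now [[2, 3, 4, 5]].
Step i=4: Q has 4 at row 1, column 4; remove that cell from P, ejecting 5. So w(4) = 5. P is now [[2, 3, 4]].
Step i=3: Q has 3 at row 1, column 3; remove that cell from P, ejecting 4. So w(3) = 4. P is now [[2, 3]].
Step i=2: Q has 2 at row 1, column 2; remove that cell from P, ejecting 3. So w(2) = 3. P is now [[2]].
Step i=1: Q has 1 at row 1, column 1; remove that cell from P, ejecting 2. So w(1) = 2. P is now [].

So w = 2 3 4 5 1.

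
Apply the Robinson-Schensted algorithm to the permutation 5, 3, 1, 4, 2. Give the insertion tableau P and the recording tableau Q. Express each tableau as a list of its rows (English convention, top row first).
P = [[1, 2], [3, 4], [5]], Q = [[1, 4], [2, 5], [3]]

Insert each entry of the permutation into P by Schensted row insertion, recording in Q the position of each new cell.

Insert 5: appended to row 1. P = [[5]].
Insert 3: 3 bumps 5 from row 1; 5 starts row 2. P = [[3], [5]].
Insert 1: 1 bumps 3 from row 1; 3 bumps 5 from row 2; 5 starts row 3. P = [[1], [3], [5]].
Insert 4: appended to row 1. P = [[1, 4], [3], [5]].
Insert 2: 2 bumps 4 from row 1; 4 appends to row 2. P = [[1, 2], [3, 4], [5]].

So P = [[1, 2], [3, 4], [5]], Q = [[1, 4], [2, 5], [3]].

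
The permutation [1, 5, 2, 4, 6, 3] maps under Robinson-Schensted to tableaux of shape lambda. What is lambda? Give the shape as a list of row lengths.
Row-insert each entry into an empty tableau.

After inserting 1: P = [[1]].
After inserting 5: P = [[1, 5]].
After inserting 2: P = [[1, 2], [5]].
After inserting 4: P = [[1, 2, 4], [5]].
After inserting 6: P = [[1, 2, 4, 6], [5]].
After inserting 3: P = [[1, 2, 3, 6], [4], [5]].

The final insertion tableau P = [[1, 2, 3, 6], [4], [5]] has shape [4, 1, 1].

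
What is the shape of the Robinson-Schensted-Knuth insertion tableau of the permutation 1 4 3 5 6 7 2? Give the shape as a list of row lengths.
[5, 1, 1]

Row-insert each entry into an empty tableau.

After inserting 1: P = [[1]].
After inserting 4: P = [[1, 4]].
After inserting 3: P = [[1, 3], [4]].
After inserting 5: P = [[1, 3, 5], [4]].
After inserting 6: P = [[1, 3, 5, 6], [4]].
After inserting 7: P = [[1, 3, 5, 6, 7], [4]].
After inserting 2: P = [[1, 2, 5, 6, 7], [3], [4]].

The final insertion tableau P = [[1, 2, 5, 6, 7], [3], [4]] has shape [5, 1, 1].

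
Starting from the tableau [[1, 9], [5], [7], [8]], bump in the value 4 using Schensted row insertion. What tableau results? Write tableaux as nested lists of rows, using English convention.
[[1, 4], [5, 9], [7], [8]]

In row 1, 4 replaces 9 (the leftmost entry greater than 4); 9 is bumped to row 2. 9 is appended to row 2. The new tableau is [[1, 4], [5, 9], [7], [8]].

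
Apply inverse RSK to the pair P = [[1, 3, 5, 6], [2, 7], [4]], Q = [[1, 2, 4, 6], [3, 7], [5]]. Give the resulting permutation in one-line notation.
2 4 3 5 1 7 6

Reverse the RSK construction: for i from n down to 1, find the cell of Q containing i, remove the entry at that cell from P, and reverse-bump it up through P; the value ejected from row 1 is w(i).

Step i=7: Q has 7 at row 2, column 2; remove 7 from row 2 of P and reverse-bump: 7 enters row 1 and ejects 6. So w(7) = 6. P is now [[1, 3, 5, 7], [2], [4]].
Step i=6: Q has 6 at row 1, column 4; remove that cell from P, ejecting 7. So w(6) = 7. P is now [[1, 3, 5], [2], [4]].
Step i=5: Q has 5 at row 3, column 1; remove 4 from row 3 of P and reverse-bump: 4 enters row 2 and ejects 2; 2 enters row 1 and ejects 1. So w(5) = 1. P is now [[2, 3, 5], [4]].
Step i=4: Q has 4 at row 1, column 3; remove that cell from P, ejecting 5. So w(4) = 5. P is now [[2, 3], [4]].
Step i=3: Q has 3 at row 2, column 1; remove 4 from row 2 of P and reverse-bump: 4 enters row 1 and ejects 3. So w(3) = 3. P is now [[2, 4]].
Step i=2: Q has 2 at row 1, column 2; remove that cell from P, ejecting 4. So w(2) = 4. P is now [[2]].
Step i=1: Q has 1 at row 1, column 1; remove that cell from P, ejecting 2. So w(1) = 2. P is now [].

So w = 2 4 3 5 1 7 6.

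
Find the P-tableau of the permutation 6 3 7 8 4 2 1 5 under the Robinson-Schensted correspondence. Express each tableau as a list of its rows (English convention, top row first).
P = [[1, 4, 5], [2, 7, 8], [3], [6]]

After inserting 6: P = [[6]].
After inserting 3: P = [[3], [6]].
After inserting 7: P = [[3, 7], [6]].
After inserting 8: P = [[3, 7, 8], [6]].
After inserting 4: P = [[3, 4, 8], [6, 7]].
After inserting 2: P = [[2, 4, 8], [3, 7], [6]].
After inserting 1: P = [[1, 4, 8], [2, 7], [3], [6]].
After inserting 5: P = [[1, 4, 5], [2, 7, 8], [3], [6]].

So P = [[1, 4, 5], [2, 7, 8], [3], [6]].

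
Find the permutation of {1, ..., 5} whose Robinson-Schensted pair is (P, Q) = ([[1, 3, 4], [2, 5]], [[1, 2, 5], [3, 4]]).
2 5 1 3 4

Reverse the RSK construction: for i from n down to 1, find the cell of Q containing i, remove the entry at that cell from P, and reverse-bump it up through P; the value ejected from row 1 is w(i).

Step i=5: Q has 5 at row 1, column 3; remove that cell from P, ejecting 4. So w(5) = 4. P is now [[1, 3], [2, 5]].
Step i=4: Q has 4 at row 2, column 2; remove 5 from row 2 of P and reverse-bump: 5 enters row 1 and ejects 3. So w(4) = 3. P is now [[1, 5], [2]].
Step i=3: Q has 3 at row 2, column 1; remove 2 from row 2 of P and reverse-bump: 2 enters row 1 and ejects 1. So w(3) = 1. P is now [[2, 5]].
Step i=2: Q has 2 at row 1, column 2; remove that cell from P, ejecting 5. So w(2) = 5. P is now [[2]].
Step i=1: Q has 1 at row 1, column 1; remove that cell from P, ejecting 2. So w(1) = 2. P is now [].

So w = 2 5 1 3 4.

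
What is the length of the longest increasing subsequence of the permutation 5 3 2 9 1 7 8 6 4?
3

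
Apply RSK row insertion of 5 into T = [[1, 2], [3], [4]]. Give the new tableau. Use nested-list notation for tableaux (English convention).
5 is larger than every entry of row 1, so it is appended to row 1. The new tableau is [[1, 2, 5], [3], [4]].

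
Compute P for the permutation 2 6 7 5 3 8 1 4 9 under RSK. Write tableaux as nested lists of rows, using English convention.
Insert 2: appended to row 1. P = [[2]].
Insert 6: appended to row 1. P = [[2, 6]].
Insert 7: appended to row 1. P = [[2, 6, 7]].
Insert 5: 5 bumps 6 from row 1; 6 starts row 2. P = [[2, 5, 7], [6]].
Insert 3: 3 bumps 5 from row 1; 5 bumps 6 from row 2; 6 starts row 3. P = [[2, 3, 7], [5], [6]].
Insert 8: appended to row 1. P = [[2, 3, 7, 8], [5], [6]].
Insert 1: 1 bumps 2 from row 1; 2 bumps 5 from row 2; 5 bumps 6 from row 3; 6 starts row 4. P = [[1, 3, 7, 8], [2], [5], [6]].
Insert 4: 4 bumps 7 from row 1; 7 appends to row 2. P = [[1, 3, 4, 8], [2, 7], [5], [6]].
Insert 9: appended to row 1. P = [[1, 3, 4, 8, 9], [2, 7], [5], [6]].

So P = [[1, 3, 4, 8, 9], [2, 7], [5], [6]].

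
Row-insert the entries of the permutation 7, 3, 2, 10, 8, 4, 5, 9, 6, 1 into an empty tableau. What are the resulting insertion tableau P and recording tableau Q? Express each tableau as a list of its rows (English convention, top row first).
Insert each entry of the permutation into P by Schensted row insertion, recording in Q the position of each new cell.

After inserting 7: P = [[7]].
After inserting 3: P = [[3], [7]].
After inserting 2: P = [[2], [3], [7]].
After inserting 10: P = [[2, 10], [3], [7]].
After inserting 8: P = [[2, 8], [3, 10], [7]].
After inserting 4: P = [[2, 4], [3, 8], [7, 10]].
After inserting 5: P = [[2, 4, 5], [3, 8], [7, 10]].
After inserting 9: P = [[2, 4, 5, 9], [3, 8], [7, 10]].
After inserting 6: P = [[2, 4, 5, 6], [3, 8, 9], [7, 10]].
After inserting 1: P = [[1, 4, 5, 6], [2, 8, 9], [3, 10], [7]].

So P = [[1, 4, 5, 6], [2, 8, 9], [3, 10], [7]], Q = [[1, 4, 7, 8], [2, 5, 9], [3, 6], [10]].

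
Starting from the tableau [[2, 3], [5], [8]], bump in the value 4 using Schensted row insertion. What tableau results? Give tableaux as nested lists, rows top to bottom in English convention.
4 is larger than every entry of row 1, so it is appended to row 1. The new tableau is [[2, 3, 4], [5], [8]].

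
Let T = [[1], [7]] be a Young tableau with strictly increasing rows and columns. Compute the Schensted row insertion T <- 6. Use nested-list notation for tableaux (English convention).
6 is larger than every entry of row 1, so it is appended to row 1. The new tableau is [[1, 6], [7]].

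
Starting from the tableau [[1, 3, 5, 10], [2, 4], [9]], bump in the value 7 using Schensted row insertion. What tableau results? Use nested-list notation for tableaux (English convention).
[[1, 3, 5, 7], [2, 4, 10], [9]]

In row 1, 7 replaces 10 (the leftmost entry greater than 7); 10 is bumped to row 2. 10 is appended to row 2. The new tableau is [[1, 3, 5, 7], [2, 4, 10], [9]].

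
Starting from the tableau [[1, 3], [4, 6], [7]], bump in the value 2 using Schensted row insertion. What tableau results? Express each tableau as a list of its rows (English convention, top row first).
In row 1, 2 replaces 3 (the leftmost entry greater than 2); 3 is bumped to row 2. In row 2, 3 replaces 4 (the leftmost entry greater than 3); 4 is bumped to row 3. In row 3, 4 replaces 7 (the leftmost entry greater than 4); 7 is bumped to row 4. 7 starts a new row 4. The new tableau is [[1, 2], [3, 6], [4], [7]].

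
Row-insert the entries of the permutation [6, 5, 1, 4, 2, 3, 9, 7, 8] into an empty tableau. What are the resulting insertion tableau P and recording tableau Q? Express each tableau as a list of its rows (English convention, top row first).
Insert each entry of the permutation into P by Schensted row insertion, recording in Q the position of each new cell.

Insert 6: appended to row 1. P = [[6]].
Insert 5: 5 bumps 6 from row 1; 6 starts row 2. P = [[5], [6]].
Insert 1: 1 bumps 5 from row 1; 5 bumps 6 from row 2; 6 starts row 3. P = [[1], [5], [6]].
Insert 4: appended to row 1. P = [[1, 4], [5], [6]].
Insert 2: 2 bumps 4 from row 1; 4 bumps 5 from row 2; 5 bumps 6 from row 3; 6 starts row 4. P = [[1, 2], [4], [5], [6]].
Insert 3: appended to row 1. P = [[1, 2, 3], [4], [5], [6]].
Insert 9: appended to row 1. P = [[1, 2, 3, 9], [4], [5], [6]].
Insert 7: 7 bumps 9 from row 1; 9 appends to row 2. P = [[1, 2, 3, 7], [4, 9], [5], [6]].
Insert 8: appended to row 1. P = [[1, 2, 3, 7, 8], [4, 9], [5], [6]].

So P = [[1, 2, 3, 7, 8], [4, 9], [5], [6]], Q = [[1, 4, 6, 7, 9], [2, 8], [3], [5]].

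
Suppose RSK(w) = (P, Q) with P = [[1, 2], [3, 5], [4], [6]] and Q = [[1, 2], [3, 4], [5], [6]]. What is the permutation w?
4 6 1 5 3 2

Reverse the RSK construction: for i from n down to 1, find the cell of Q containing i, remove the entry at that cell from P, and reverse-bump it up through P; the value ejected from row 1 is w(i).

Step i=6: Q has 6 at row 4, column 1; remove 6 from row 4 of P and reverse-bump: 6 enters row 3 and ejects 4; 4 enters row 2 and ejects 3; 3 enters row 1 and ejects 2. So w(6) = 2. P is now [[1, 3], [4, 5], [6]].
Step i=5: Q has 5 at row 3, column 1; remove 6 from row 3 of P and reverse-bump: 6 enters row 2 and ejects 5; 5 enters row 1 and ejects 3. So w(5) = 3. P is now [[1, 5], [4, 6]].
Step i=4: Q has 4 at row 2, column 2; remove 6 from row 2 of P and reverse-bump: 6 enters row 1 and ejects 5. So w(4) = 5. P is now [[1, 6], [4]].
Step i=3: Q has 3 at row 2, column 1; remove 4 from row 2 of P and reverse-bump: 4 enters row 1 and ejects 1. So w(3) = 1. P is now [[4, 6]].
Step i=2: Q has 2 at row 1, column 2; remove that cell from P, ejecting 6. So w(2) = 6. P is now [[4]].
Step i=1: Q has 1 at row 1, column 1; remove that cell from P, ejecting 4. So w(1) = 4. P is now [].

So w = 4 6 1 5 3 2.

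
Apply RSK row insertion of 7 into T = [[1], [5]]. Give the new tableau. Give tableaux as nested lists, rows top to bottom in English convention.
7 is larger than every entry of row 1, so it is appended to row 1. The new tableau is [[1, 7], [5]].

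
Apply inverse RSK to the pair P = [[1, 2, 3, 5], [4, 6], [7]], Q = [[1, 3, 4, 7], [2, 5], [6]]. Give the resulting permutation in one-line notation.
4 1 2 7 6 3 5

Reverse the RSK construction: for i from n down to 1, find the cell of Q containing i, remove the entry at that cell from P, and reverse-bump it up through P; the value ejected from row 1 is w(i).

Step i=7: Q has 7 at row 1, column 4; remove that cell from P, ejecting 5. So w(7) = 5. P is now [[1, 2, 3], [4, 6], [7]].
Step i=6: Q has 6 at row 3, column 1; remove 7 from row 3 of P and reverse-bump: 7 enters row 2 and ejects 6; 6 enters row 1 and ejects 3. So w(6) = 3. P is now [[1, 2, 6], [4, 7]].
Step i=5: Q has 5 at row 2, column 2; remove 7 from row 2 of P and reverse-bump: 7 enters row 1 and ejects 6. So w(5) = 6. P is now [[1, 2, 7], [4]].
Step i=4: Q has 4 at row 1, column 3; remove that cell from P, ejecting 7. So w(4) = 7. P is now [[1, 2], [4]].
Step i=3: Q has 3 at row 1, column 2; remove that cell from P, ejecting 2. So w(3) = 2. P is now [[1], [4]].
Step i=2: Q has 2 at row 2, column 1; remove 4 from row 2 of P and reverse-bump: 4 enters row 1 and ejects 1. So w(2) = 1. P is now [[4]].
Step i=1: Q has 1 at row 1, column 1; remove that cell from P, ejecting 4. So w(1) = 4. P is now [].

So w = 4 1 2 7 6 3 5.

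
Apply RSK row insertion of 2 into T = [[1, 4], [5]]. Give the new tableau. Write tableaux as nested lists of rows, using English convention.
[[1, 2], [4], [5]]

In row 1, 2 replaces 4 (the leftmost entry greater than 2); 4 is bumped to row 2. In row 2, 4 replaces 5 (the leftmost entry greater than 4); 5 is bumped to row 3. 5 starts a new row 3. The new tableau is [[1, 2], [4], [5]].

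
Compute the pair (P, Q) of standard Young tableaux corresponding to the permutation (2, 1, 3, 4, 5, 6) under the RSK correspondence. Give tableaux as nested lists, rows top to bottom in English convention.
P = [[1, 3, 4, 5, 6], [2]], Q = [[1, 3, 4, 5, 6], [2]]

Insert each entry of the permutation into P by Schensted row insertion, recording in Q the position of each new cell.

Insert 2: appended to row 1. P = [[2]], Q = [[1]].
Insert 1: 1 bumps 2 from row 1; 2 starts row 2. P = [[1], [2]], Q = [[1], [2]].
Insert 3: appended to row 1. P = [[1, 3], [2]], Q = [[1, 3], [2]].
Insert 4: appended to row 1. P = [[1, 3, 4], [2]], Q = [[1, 3, 4], [2]].
Insert 5: appended to row 1. P = [[1, 3, 4, 5], [2]], Q = [[1, 3, 4, 5], [2]].
Insert 6: appended to row 1. P = [[1, 3, 4, 5, 6], [2]], Q = [[1, 3, 4, 5, 6], [2]].

So P = [[1, 3, 4, 5, 6], [2]], Q = [[1, 3, 4, 5, 6], [2]].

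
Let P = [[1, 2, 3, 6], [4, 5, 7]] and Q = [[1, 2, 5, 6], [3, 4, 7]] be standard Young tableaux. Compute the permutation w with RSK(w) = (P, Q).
Reverse the RSK construction: for i from n down to 1, find the cell of Q containing i, remove the entry at that cell from P, and reverse-bump it up through P; the value ejected from row 1 is w(i).

Step i=7: Q has 7 at row 2, column 3; remove 7 from row 2 of P and reverse-bump: 7 enters row 1 and ejects 6. So w(7) = 6. P is now [[1, 2, 3, 7], [4, 5]].
Step i=6: Q has 6 at row 1, column 4; remove that cell from P, ejecting 7. So w(6) = 7. P is now [[1, 2, 3], [4, 5]].
Step i=5: Q has 5 at row 1, column 3; remove that cell from P, ejecting 3. So w(5) = 3. P is now [[1, 2], [4, 5]].
Step i=4: Q has 4 at row 2, column 2; remove 5 from row 2 of P and reverse-bump: 5 enters row 1 and ejects 2. So w(4) = 2. P is now [[1, 5], [4]].
Step i=3: Q has 3 at row 2, column 1; remove 4 from row 2 of P and reverse-bump: 4 enters row 1 and ejects 1. So w(3) = 1. P is now [[4, 5]].
Step i=2: Q has 2 at row 1, column 2; remove that cell from P, ejecting 5. So w(2) = 5. P is now [[4]].
Step i=1: Q has 1 at row 1, column 1; remove that cell from P, ejecting 4. So w(1) = 4. P is now [].

So w = 4 5 1 2 3 7 6.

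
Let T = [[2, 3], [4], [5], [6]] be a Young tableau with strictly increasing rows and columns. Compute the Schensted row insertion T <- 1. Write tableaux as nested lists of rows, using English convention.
[[1, 3], [2], [4], [5], [6]]

In row 1, 1 replaces 2 (the leftmost entry greater than 1); 2 is bumped to row 2. In row 2, 2 replaces 4 (the leftmost entry greater than 2); 4 is bumped to row 3. In row 3, 4 replaces 5 (the leftmost entry greater than 4); 5 is bumped to row 4. In row 4, 5 replaces 6 (the leftmost entry greater than 5); 6 is bumped to row 5. 6 starts a new row 5. The new tableau is [[1, 3], [2], [4], [5], [6]].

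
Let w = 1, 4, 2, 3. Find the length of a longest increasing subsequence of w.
3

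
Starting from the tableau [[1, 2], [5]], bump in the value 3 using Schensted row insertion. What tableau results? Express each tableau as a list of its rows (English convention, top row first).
[[1, 2, 3], [5]]

3 is larger than every entry of row 1, so it is appended to row 1. The new tableau is [[1, 2, 3], [5]].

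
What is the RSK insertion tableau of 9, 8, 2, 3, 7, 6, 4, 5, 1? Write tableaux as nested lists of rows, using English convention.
Insert 9: appended to row 1. P = [[9]].
Insert 8: 8 bumps 9 from row 1; 9 starts row 2. P = [[8], [9]].
Insert 2: 2 bumps 8 from row 1; 8 bumps 9 from row 2; 9 starts row 3. P = [[2], [8], [9]].
Insert 3: appended to row 1. P = [[2, 3], [8], [9]].
Insert 7: appended to row 1. P = [[2, 3, 7], [8], [9]].
Insert 6: 6 bumps 7 from row 1; 7 bumps 8 from row 2; 8 bumps 9 from row 3; 9 starts row 4. P = [[2, 3, 6], [7], [8], [9]].
Insert 4: 4 bumps 6 from row 1; 6 bumps 7 from row 2; 7 bumps 8 from row 3; 8 bumps 9 from row 4; 9 starts row 5. P = [[2, 3, 4], [6], [7], [8], [9]].
Insert 5: appended to row 1. P = [[2, 3, 4, 5], [6], [7], [8], [9]].
Insert 1: 1 bumps 2 from row 1; 2 bumps 6 from row 2; 6 bumps 7 from row 3; 7 bumps 8 from row 4; 8 bumps 9 from row 5; 9 starts row 6. P = [[1, 3, 4, 5], [2], [6], [7], [8], [9]].

So P = [[1, 3, 4, 5], [2], [6], [7], [8], [9]].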